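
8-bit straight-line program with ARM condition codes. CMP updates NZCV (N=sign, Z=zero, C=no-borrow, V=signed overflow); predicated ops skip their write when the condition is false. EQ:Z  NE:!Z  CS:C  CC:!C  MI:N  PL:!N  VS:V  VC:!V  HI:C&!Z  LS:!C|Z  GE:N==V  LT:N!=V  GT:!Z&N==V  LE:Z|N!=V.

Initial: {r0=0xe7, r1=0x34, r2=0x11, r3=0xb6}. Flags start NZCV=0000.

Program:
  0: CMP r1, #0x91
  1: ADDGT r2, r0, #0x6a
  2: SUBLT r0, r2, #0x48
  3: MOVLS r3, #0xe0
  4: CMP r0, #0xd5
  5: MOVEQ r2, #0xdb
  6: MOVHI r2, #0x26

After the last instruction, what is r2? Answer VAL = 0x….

VAL = 0x26

0: ✓ CMP  NZCV=1001
1: ✓ ADDGT  r2←0x51
2: · SUBLT
3: ✓ MOVLS  r3←0xe0
4: ✓ CMP  NZCV=0010
5: · MOVEQ
6: ✓ MOVHI  r2←0x26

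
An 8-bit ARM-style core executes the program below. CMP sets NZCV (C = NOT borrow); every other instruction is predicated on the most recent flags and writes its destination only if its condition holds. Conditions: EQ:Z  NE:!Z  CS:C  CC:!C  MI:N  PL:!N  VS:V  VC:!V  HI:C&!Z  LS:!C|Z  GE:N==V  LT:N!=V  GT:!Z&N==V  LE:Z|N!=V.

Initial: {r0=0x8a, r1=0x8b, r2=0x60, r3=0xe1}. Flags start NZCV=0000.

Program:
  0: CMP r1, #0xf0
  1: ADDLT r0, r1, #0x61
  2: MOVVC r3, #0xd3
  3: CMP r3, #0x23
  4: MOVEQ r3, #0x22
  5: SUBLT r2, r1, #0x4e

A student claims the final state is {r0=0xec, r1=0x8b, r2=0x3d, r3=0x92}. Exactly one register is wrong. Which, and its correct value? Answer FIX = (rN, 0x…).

FIX = (r3, 0xd3)

[0] flags=1000 → (cmp)
[1] flags=1000 LT?T → r0=0xec
[2] flags=1000 VC?T → r3=0xd3
[3] flags=1010 → (cmp)
[4] flags=1010 EQ?F → skip
[5] flags=1010 LT?T → r2=0x3d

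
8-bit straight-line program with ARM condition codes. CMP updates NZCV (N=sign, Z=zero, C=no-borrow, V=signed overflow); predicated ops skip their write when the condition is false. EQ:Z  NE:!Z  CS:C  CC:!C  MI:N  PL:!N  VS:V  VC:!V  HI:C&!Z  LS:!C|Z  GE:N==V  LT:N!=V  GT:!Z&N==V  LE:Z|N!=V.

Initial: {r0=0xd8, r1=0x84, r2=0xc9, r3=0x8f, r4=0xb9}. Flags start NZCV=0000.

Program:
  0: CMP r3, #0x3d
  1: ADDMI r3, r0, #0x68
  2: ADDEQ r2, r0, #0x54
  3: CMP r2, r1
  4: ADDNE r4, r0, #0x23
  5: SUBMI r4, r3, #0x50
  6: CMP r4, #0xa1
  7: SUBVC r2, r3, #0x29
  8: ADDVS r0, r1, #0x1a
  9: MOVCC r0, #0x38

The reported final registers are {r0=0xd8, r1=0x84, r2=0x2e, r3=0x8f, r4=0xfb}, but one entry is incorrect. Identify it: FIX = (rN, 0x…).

[0] flags=0011 → (cmp)
[1] flags=0011 MI?F → skip
[2] flags=0011 EQ?F → skip
[3] flags=0010 → (cmp)
[4] flags=0010 NE?T → r4=0xfb
[5] flags=0010 MI?F → skip
[6] flags=0010 → (cmp)
[7] flags=0010 VC?T → r2=0x66
[8] flags=0010 VS?F → skip
[9] flags=0010 CC?F → skip

FIX = (r2, 0x66)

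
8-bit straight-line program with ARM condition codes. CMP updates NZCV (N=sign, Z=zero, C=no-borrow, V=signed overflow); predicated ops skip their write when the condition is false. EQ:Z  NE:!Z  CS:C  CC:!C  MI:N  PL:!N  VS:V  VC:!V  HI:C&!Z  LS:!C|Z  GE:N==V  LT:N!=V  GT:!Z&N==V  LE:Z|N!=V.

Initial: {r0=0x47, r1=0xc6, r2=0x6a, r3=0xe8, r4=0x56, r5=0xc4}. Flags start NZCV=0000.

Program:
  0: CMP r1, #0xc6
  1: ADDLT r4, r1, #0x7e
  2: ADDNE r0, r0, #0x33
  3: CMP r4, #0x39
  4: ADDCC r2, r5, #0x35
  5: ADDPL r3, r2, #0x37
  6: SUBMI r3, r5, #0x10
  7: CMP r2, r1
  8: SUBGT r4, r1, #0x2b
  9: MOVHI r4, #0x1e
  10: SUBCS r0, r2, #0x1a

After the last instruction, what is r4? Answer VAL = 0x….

VAL = 0x9b

0: ✓ CMP  NZCV=0110
1: · ADDLT
2: · ADDNE
3: ✓ CMP  NZCV=0010
4: · ADDCC
5: ✓ ADDPL  r3←0xa1
6: · SUBMI
7: ✓ CMP  NZCV=1001
8: ✓ SUBGT  r4←0x9b
9: · MOVHI
10: · SUBCS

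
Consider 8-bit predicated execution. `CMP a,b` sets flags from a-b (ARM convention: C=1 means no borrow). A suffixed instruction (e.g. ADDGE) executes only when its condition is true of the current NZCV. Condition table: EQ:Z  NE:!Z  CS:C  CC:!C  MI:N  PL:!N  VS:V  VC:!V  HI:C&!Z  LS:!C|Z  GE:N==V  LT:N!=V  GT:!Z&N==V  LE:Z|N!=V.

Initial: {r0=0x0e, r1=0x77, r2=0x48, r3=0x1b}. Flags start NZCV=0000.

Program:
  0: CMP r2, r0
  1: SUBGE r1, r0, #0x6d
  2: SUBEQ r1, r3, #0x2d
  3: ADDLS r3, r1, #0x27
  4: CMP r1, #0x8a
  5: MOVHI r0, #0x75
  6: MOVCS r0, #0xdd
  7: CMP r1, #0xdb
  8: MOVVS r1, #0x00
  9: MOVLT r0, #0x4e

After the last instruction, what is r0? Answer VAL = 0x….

VAL = 0x4e

[0] flags=0010 → (cmp)
[1] flags=0010 GE?T → r1=0xa1
[2] flags=0010 EQ?F → skip
[3] flags=0010 LS?F → skip
[4] flags=0010 → (cmp)
[5] flags=0010 HI?T → r0=0x75
[6] flags=0010 CS?T → r0=0xdd
[7] flags=1000 → (cmp)
[8] flags=1000 VS?F → skip
[9] flags=1000 LT?T → r0=0x4e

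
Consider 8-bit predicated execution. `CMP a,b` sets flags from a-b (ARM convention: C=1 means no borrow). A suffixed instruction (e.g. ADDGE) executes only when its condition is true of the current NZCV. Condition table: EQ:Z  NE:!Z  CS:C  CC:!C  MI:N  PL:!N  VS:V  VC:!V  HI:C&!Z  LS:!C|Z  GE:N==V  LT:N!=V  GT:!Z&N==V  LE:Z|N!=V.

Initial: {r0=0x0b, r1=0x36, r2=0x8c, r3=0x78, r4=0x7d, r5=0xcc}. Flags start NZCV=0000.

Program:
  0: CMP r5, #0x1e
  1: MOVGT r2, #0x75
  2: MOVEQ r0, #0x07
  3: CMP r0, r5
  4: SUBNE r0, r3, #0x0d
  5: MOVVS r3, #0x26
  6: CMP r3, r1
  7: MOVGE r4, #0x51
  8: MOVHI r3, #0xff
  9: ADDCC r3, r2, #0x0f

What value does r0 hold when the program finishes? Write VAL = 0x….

[0] flags=1010 → (cmp)
[1] flags=1010 GT?F → skip
[2] flags=1010 EQ?F → skip
[3] flags=0000 → (cmp)
[4] flags=0000 NE?T → r0=0x6b
[5] flags=0000 VS?F → skip
[6] flags=0010 → (cmp)
[7] flags=0010 GE?T → r4=0x51
[8] flags=0010 HI?T → r3=0xff
[9] flags=0010 CC?F → skip

VAL = 0x6b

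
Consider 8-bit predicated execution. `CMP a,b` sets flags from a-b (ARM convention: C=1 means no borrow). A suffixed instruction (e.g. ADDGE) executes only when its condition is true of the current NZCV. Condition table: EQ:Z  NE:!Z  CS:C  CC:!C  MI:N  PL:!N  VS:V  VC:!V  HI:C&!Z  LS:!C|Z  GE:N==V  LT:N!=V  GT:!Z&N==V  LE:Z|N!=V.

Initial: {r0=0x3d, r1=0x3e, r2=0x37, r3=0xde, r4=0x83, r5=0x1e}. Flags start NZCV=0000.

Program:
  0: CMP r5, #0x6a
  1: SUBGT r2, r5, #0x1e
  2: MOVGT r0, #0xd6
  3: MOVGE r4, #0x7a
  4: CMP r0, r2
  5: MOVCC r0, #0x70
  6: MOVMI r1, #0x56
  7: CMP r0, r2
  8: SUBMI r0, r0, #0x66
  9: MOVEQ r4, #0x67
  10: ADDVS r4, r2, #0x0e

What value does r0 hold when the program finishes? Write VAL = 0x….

VAL = 0x3d

0: ✓ CMP  NZCV=1000
1: · SUBGT
2: · MOVGT
3: · MOVGE
4: ✓ CMP  NZCV=0010
5: · MOVCC
6: · MOVMI
7: ✓ CMP  NZCV=0010
8: · SUBMI
9: · MOVEQ
10: · ADDVS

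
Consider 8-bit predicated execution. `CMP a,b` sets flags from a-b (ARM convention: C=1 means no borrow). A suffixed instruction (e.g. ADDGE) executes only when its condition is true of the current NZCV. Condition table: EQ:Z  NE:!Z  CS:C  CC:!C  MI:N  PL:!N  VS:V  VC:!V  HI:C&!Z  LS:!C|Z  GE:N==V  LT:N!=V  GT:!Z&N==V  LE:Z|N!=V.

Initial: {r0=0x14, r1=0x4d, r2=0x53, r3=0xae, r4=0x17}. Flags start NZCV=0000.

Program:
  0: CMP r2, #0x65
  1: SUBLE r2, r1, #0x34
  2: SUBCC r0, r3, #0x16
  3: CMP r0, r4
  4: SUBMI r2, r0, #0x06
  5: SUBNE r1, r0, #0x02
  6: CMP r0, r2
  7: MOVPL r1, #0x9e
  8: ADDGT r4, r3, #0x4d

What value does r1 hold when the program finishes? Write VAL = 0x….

[0] flags=1000 → (cmp)
[1] flags=1000 LE?T → r2=0x19
[2] flags=1000 CC?T → r0=0x98
[3] flags=1010 → (cmp)
[4] flags=1010 MI?T → r2=0x92
[5] flags=1010 NE?T → r1=0x96
[6] flags=0010 → (cmp)
[7] flags=0010 PL?T → r1=0x9e
[8] flags=0010 GT?T → r4=0xfb

VAL = 0x9e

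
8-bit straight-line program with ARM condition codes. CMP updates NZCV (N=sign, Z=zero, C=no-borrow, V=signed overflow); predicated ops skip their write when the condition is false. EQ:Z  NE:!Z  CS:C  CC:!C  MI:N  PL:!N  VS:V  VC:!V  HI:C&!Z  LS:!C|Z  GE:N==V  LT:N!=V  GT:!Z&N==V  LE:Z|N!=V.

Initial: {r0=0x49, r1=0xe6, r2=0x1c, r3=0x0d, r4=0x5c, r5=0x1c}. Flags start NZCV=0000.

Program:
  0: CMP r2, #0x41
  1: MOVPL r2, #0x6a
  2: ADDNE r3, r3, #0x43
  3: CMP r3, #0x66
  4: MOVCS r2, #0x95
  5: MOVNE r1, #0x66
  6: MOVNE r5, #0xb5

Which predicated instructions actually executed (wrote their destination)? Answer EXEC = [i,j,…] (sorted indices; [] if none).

EXEC = [2,5,6]

[0] flags=1000 → (cmp)
[1] flags=1000 PL?F → skip
[2] flags=1000 NE?T → r3=0x50
[3] flags=1000 → (cmp)
[4] flags=1000 CS?F → skip
[5] flags=1000 NE?T → r1=0x66
[6] flags=1000 NE?T → r5=0xb5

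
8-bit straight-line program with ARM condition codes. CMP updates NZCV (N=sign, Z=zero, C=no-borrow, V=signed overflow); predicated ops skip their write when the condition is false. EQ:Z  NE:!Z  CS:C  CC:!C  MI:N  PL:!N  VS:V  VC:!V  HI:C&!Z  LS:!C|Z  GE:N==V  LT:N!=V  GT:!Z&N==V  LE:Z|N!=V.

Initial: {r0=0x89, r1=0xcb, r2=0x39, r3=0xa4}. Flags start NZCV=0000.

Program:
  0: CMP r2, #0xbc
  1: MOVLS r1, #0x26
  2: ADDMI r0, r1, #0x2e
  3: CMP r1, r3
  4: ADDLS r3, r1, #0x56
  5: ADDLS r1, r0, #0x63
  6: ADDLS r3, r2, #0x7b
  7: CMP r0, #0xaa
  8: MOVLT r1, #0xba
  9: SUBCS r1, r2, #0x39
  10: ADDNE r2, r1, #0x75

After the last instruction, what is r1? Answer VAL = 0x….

0: ✓ CMP  NZCV=0000
1: ✓ MOVLS  r1←0x26
2: · ADDMI
3: ✓ CMP  NZCV=1001
4: ✓ ADDLS  r3←0x7c
5: ✓ ADDLS  r1←0xec
6: ✓ ADDLS  r3←0xb4
7: ✓ CMP  NZCV=1000
8: ✓ MOVLT  r1←0xba
9: · SUBCS
10: ✓ ADDNE  r2←0x2f

VAL = 0xba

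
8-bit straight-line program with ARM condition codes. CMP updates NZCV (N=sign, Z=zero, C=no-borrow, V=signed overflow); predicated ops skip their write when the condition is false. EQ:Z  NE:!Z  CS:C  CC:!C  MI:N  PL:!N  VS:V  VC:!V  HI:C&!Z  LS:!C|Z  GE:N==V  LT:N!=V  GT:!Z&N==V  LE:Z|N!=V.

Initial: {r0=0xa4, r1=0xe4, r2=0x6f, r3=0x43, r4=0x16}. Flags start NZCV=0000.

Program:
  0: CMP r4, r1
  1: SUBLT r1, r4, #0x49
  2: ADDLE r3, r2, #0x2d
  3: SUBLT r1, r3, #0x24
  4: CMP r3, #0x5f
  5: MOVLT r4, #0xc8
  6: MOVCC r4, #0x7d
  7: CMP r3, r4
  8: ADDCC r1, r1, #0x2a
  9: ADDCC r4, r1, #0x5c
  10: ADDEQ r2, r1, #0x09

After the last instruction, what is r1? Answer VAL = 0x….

VAL = 0x0e

0: ✓ CMP  NZCV=0000
1: · SUBLT
2: · ADDLE
3: · SUBLT
4: ✓ CMP  NZCV=1000
5: ✓ MOVLT  r4←0xc8
6: ✓ MOVCC  r4←0x7d
7: ✓ CMP  NZCV=1000
8: ✓ ADDCC  r1←0x0e
9: ✓ ADDCC  r4←0x6a
10: · ADDEQ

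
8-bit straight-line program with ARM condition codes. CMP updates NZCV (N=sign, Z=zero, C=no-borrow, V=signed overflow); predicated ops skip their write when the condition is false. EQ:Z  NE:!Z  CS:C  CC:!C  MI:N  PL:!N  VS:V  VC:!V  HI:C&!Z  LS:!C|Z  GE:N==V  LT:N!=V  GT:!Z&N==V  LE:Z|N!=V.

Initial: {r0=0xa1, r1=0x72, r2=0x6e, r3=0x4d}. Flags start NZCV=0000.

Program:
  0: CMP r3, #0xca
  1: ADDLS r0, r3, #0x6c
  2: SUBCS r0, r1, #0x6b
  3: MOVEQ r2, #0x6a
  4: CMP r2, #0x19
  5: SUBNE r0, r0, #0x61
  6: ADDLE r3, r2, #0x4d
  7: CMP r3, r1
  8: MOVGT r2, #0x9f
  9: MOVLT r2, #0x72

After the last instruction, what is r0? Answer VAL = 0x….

VAL = 0x58

0: ✓ CMP  NZCV=1001
1: ✓ ADDLS  r0←0xb9
2: · SUBCS
3: · MOVEQ
4: ✓ CMP  NZCV=0010
5: ✓ SUBNE  r0←0x58
6: · ADDLE
7: ✓ CMP  NZCV=1000
8: · MOVGT
9: ✓ MOVLT  r2←0x72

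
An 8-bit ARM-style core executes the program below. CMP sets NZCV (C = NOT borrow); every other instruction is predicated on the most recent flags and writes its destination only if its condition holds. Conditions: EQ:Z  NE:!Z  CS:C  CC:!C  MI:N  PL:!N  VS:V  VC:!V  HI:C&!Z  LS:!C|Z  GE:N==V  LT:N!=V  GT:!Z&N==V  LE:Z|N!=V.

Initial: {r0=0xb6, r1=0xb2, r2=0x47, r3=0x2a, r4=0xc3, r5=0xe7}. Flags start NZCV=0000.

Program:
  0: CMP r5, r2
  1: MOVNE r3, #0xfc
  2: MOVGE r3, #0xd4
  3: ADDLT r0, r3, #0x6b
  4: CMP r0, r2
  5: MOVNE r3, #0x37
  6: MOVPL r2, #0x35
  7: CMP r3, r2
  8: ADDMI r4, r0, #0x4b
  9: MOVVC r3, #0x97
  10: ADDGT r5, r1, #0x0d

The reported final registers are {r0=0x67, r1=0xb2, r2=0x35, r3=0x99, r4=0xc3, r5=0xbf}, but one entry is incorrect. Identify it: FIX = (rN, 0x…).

FIX = (r3, 0x97)

[0] flags=1010 → (cmp)
[1] flags=1010 NE?T → r3=0xfc
[2] flags=1010 GE?F → skip
[3] flags=1010 LT?T → r0=0x67
[4] flags=0010 → (cmp)
[5] flags=0010 NE?T → r3=0x37
[6] flags=0010 PL?T → r2=0x35
[7] flags=0010 → (cmp)
[8] flags=0010 MI?F → skip
[9] flags=0010 VC?T → r3=0x97
[10] flags=0010 GT?T → r5=0xbf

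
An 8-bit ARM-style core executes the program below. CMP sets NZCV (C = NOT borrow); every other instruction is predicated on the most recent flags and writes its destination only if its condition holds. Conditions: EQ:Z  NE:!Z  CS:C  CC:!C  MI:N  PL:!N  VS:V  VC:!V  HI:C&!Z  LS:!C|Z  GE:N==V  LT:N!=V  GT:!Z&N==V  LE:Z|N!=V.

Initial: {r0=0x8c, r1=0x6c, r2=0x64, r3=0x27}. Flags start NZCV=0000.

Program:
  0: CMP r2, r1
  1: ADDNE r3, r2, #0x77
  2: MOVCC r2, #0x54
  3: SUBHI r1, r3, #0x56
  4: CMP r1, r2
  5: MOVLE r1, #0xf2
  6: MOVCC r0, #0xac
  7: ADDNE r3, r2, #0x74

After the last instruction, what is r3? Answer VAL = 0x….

0: ✓ CMP  NZCV=1000
1: ✓ ADDNE  r3←0xdb
2: ✓ MOVCC  r2←0x54
3: · SUBHI
4: ✓ CMP  NZCV=0010
5: · MOVLE
6: · MOVCC
7: ✓ ADDNE  r3←0xc8

VAL = 0xc8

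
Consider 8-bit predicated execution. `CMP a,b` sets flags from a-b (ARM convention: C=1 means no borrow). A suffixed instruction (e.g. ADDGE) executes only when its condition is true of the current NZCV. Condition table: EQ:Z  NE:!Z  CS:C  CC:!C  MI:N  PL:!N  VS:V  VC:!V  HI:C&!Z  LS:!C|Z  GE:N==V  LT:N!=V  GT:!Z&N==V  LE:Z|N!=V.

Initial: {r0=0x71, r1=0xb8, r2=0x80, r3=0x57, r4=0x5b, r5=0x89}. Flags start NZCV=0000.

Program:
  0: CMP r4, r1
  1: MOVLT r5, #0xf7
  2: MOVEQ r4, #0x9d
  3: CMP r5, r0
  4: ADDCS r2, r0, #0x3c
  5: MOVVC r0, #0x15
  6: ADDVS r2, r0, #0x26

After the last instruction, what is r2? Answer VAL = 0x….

VAL = 0x97

[0] flags=1001 → (cmp)
[1] flags=1001 LT?F → skip
[2] flags=1001 EQ?F → skip
[3] flags=0011 → (cmp)
[4] flags=0011 CS?T → r2=0xad
[5] flags=0011 VC?F → skip
[6] flags=0011 VS?T → r2=0x97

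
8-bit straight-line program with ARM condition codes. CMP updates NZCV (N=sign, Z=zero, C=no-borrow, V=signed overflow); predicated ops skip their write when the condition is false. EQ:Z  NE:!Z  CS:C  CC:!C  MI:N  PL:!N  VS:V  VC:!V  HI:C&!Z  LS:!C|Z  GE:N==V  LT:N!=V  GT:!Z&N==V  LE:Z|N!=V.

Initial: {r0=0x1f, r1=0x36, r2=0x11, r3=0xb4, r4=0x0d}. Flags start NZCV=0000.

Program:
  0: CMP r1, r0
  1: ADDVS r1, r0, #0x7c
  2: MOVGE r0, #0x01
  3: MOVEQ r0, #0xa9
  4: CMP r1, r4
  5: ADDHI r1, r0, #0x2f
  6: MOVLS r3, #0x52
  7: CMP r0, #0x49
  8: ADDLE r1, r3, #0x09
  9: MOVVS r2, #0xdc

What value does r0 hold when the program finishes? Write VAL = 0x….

0: ✓ CMP  NZCV=0010
1: · ADDVS
2: ✓ MOVGE  r0←0x01
3: · MOVEQ
4: ✓ CMP  NZCV=0010
5: ✓ ADDHI  r1←0x30
6: · MOVLS
7: ✓ CMP  NZCV=1000
8: ✓ ADDLE  r1←0xbd
9: · MOVVS

VAL = 0x01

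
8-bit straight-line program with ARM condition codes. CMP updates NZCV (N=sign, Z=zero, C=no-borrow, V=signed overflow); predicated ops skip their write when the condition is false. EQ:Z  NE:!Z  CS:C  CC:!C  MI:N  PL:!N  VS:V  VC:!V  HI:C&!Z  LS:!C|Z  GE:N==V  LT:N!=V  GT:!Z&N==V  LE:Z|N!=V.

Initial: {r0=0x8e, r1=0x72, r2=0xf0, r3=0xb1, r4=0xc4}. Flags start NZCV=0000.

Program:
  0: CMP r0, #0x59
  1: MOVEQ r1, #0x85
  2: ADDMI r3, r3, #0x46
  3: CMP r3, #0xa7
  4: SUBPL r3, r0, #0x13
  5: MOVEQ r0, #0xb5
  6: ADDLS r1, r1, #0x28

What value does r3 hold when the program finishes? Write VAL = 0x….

0: ✓ CMP  NZCV=0011
1: · MOVEQ
2: · ADDMI
3: ✓ CMP  NZCV=0010
4: ✓ SUBPL  r3←0x7b
5: · MOVEQ
6: · ADDLS

VAL = 0x7b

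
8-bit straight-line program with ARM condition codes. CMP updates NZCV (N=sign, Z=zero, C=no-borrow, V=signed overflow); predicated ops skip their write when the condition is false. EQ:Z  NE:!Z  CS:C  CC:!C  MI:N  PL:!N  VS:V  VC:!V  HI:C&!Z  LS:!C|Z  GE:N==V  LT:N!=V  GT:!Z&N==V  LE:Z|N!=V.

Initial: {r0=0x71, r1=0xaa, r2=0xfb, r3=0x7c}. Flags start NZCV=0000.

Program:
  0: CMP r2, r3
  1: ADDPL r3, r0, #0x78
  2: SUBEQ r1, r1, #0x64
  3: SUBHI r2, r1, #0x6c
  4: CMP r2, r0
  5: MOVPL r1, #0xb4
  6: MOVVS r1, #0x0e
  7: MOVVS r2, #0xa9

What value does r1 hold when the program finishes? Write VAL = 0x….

VAL = 0xaa

0: ✓ CMP  NZCV=0011
1: ✓ ADDPL  r3←0xe9
2: · SUBEQ
3: ✓ SUBHI  r2←0x3e
4: ✓ CMP  NZCV=1000
5: · MOVPL
6: · MOVVS
7: · MOVVS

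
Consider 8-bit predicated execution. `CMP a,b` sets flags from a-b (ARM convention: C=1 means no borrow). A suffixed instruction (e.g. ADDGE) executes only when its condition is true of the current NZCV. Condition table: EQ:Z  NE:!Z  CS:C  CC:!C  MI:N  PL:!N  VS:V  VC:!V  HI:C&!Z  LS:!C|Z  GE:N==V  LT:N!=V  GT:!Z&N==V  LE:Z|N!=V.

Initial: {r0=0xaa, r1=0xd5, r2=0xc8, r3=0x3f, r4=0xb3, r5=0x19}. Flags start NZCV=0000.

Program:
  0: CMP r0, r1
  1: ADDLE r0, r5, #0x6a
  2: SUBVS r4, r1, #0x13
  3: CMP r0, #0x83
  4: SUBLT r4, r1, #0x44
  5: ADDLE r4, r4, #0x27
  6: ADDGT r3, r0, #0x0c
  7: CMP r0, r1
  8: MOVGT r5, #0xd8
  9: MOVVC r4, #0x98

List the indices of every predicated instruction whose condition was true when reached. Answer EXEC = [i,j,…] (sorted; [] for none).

0: ✓ CMP  NZCV=1000
1: ✓ ADDLE  r0←0x83
2: · SUBVS
3: ✓ CMP  NZCV=0110
4: · SUBLT
5: ✓ ADDLE  r4←0xda
6: · ADDGT
7: ✓ CMP  NZCV=1000
8: · MOVGT
9: ✓ MOVVC  r4←0x98

EXEC = [1,5,9]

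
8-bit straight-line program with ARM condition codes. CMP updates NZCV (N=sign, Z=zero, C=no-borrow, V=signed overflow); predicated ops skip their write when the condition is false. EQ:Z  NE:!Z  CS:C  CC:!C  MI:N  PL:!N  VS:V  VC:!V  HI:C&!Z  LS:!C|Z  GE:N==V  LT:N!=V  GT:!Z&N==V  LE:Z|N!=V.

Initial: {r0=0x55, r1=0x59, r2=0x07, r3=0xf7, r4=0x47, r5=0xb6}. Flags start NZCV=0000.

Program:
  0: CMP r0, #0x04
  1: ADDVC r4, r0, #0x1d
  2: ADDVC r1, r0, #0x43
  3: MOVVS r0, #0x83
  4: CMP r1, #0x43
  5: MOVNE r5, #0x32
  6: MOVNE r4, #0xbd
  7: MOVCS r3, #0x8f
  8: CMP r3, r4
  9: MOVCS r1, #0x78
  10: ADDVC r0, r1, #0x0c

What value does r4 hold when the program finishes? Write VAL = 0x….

[0] flags=0010 → (cmp)
[1] flags=0010 VC?T → r4=0x72
[2] flags=0010 VC?T → r1=0x98
[3] flags=0010 VS?F → skip
[4] flags=0011 → (cmp)
[5] flags=0011 NE?T → r5=0x32
[6] flags=0011 NE?T → r4=0xbd
[7] flags=0011 CS?T → r3=0x8f
[8] flags=1000 → (cmp)
[9] flags=1000 CS?F → skip
[10] flags=1000 VC?T → r0=0xa4

VAL = 0xbd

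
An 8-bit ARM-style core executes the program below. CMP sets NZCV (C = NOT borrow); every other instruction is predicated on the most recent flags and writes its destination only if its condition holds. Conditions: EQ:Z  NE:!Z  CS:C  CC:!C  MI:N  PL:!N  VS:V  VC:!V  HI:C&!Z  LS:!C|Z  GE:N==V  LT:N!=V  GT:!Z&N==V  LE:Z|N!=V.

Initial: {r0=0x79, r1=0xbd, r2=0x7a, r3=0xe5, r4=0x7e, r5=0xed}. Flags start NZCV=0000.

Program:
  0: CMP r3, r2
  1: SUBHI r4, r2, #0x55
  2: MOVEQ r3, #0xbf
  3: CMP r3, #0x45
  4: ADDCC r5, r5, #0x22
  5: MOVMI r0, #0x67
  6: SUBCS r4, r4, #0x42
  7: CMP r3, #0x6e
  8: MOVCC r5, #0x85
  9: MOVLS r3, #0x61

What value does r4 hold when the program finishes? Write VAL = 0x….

VAL = 0xe3

0: ✓ CMP  NZCV=0011
1: ✓ SUBHI  r4←0x25
2: · MOVEQ
3: ✓ CMP  NZCV=1010
4: · ADDCC
5: ✓ MOVMI  r0←0x67
6: ✓ SUBCS  r4←0xe3
7: ✓ CMP  NZCV=0011
8: · MOVCC
9: · MOVLS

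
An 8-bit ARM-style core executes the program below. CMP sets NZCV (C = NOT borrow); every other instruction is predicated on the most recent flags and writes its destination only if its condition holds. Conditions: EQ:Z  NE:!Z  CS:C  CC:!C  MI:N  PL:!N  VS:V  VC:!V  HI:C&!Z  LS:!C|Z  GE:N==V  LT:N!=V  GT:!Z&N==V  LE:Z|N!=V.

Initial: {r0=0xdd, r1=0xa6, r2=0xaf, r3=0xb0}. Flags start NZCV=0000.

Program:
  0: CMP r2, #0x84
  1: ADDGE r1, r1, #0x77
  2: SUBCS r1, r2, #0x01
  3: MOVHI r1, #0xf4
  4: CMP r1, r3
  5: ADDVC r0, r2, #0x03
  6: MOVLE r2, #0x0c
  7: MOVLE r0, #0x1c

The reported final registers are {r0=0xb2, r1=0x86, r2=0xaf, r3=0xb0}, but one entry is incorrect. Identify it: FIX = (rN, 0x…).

FIX = (r1, 0xf4)

0: ✓ CMP  NZCV=0010
1: ✓ ADDGE  r1←0x1d
2: ✓ SUBCS  r1←0xae
3: ✓ MOVHI  r1←0xf4
4: ✓ CMP  NZCV=0010
5: ✓ ADDVC  r0←0xb2
6: · MOVLE
7: · MOVLE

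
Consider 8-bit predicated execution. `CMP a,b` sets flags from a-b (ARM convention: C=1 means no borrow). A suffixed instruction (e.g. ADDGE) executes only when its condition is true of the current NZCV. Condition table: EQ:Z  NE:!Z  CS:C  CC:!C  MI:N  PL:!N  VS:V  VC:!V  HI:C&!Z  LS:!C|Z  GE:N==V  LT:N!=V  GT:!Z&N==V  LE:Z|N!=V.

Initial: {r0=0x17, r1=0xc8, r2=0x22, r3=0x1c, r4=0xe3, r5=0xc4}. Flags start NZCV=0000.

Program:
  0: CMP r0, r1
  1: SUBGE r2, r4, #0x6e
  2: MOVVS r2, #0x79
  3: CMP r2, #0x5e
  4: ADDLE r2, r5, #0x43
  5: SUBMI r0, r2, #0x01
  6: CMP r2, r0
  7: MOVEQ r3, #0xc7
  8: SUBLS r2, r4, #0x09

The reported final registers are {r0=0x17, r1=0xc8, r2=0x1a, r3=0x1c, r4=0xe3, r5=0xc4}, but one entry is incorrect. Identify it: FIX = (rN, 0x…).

0: ✓ CMP  NZCV=0000
1: ✓ SUBGE  r2←0x75
2: · MOVVS
3: ✓ CMP  NZCV=0010
4: · ADDLE
5: · SUBMI
6: ✓ CMP  NZCV=0010
7: · MOVEQ
8: · SUBLS

FIX = (r2, 0x75)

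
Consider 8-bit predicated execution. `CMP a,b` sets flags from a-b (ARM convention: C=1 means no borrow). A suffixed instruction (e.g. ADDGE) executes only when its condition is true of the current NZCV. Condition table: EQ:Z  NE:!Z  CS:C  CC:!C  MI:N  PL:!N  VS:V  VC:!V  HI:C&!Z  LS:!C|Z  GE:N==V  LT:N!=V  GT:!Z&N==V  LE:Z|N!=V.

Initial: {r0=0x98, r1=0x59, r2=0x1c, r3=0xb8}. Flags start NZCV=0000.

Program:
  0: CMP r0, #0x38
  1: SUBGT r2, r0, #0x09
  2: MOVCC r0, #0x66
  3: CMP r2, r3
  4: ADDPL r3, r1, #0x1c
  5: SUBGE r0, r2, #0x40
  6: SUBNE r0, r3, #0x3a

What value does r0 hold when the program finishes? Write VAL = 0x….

0: ✓ CMP  NZCV=0011
1: · SUBGT
2: · MOVCC
3: ✓ CMP  NZCV=0000
4: ✓ ADDPL  r3←0x75
5: ✓ SUBGE  r0←0xdc
6: ✓ SUBNE  r0←0x3b

VAL = 0x3b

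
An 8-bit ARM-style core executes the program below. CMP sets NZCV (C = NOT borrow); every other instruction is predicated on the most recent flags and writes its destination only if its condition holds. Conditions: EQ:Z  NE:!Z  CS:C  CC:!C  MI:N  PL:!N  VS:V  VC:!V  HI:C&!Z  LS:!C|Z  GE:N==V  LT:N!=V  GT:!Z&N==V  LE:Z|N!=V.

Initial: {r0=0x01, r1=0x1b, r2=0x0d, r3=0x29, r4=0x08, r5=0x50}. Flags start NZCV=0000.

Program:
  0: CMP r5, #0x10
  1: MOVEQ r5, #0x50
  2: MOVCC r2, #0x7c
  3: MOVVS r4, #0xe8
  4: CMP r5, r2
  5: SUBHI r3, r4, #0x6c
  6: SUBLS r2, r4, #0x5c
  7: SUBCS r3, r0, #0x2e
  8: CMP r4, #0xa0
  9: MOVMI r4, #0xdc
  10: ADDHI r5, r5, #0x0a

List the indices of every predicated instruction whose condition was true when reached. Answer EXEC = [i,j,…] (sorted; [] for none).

EXEC = [5,7]

[0] flags=0010 → (cmp)
[1] flags=0010 EQ?F → skip
[2] flags=0010 CC?F → skip
[3] flags=0010 VS?F → skip
[4] flags=0010 → (cmp)
[5] flags=0010 HI?T → r3=0x9c
[6] flags=0010 LS?F → skip
[7] flags=0010 CS?T → r3=0xd3
[8] flags=0000 → (cmp)
[9] flags=0000 MI?F → skip
[10] flags=0000 HI?F → skip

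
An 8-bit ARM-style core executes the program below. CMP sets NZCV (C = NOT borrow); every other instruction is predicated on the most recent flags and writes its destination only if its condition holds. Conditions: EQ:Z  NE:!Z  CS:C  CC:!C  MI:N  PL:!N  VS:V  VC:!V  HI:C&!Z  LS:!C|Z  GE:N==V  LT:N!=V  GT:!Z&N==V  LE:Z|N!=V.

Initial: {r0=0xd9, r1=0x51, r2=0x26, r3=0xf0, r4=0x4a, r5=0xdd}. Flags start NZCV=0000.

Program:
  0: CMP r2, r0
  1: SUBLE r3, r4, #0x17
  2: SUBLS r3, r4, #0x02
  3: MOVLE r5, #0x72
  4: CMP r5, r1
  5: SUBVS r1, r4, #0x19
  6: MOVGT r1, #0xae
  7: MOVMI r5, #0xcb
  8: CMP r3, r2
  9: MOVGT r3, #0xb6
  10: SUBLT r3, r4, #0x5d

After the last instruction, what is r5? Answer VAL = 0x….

VAL = 0xcb

0: ✓ CMP  NZCV=0000
1: · SUBLE
2: ✓ SUBLS  r3←0x48
3: · MOVLE
4: ✓ CMP  NZCV=1010
5: · SUBVS
6: · MOVGT
7: ✓ MOVMI  r5←0xcb
8: ✓ CMP  NZCV=0010
9: ✓ MOVGT  r3←0xb6
10: · SUBLT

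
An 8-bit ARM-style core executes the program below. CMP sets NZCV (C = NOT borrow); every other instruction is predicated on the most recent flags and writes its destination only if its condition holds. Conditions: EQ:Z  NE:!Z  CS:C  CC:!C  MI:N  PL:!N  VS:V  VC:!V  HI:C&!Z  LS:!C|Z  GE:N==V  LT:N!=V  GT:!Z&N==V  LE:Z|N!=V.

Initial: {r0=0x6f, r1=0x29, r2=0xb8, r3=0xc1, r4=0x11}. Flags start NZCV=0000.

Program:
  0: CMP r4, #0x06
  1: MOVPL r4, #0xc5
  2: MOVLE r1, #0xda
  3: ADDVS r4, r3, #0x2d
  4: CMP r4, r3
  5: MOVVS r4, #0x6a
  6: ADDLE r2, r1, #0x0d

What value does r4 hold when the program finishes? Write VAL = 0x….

[0] flags=0010 → (cmp)
[1] flags=0010 PL?T → r4=0xc5
[2] flags=0010 LE?F → skip
[3] flags=0010 VS?F → skip
[4] flags=0010 → (cmp)
[5] flags=0010 VS?F → skip
[6] flags=0010 LE?F → skip

VAL = 0xc5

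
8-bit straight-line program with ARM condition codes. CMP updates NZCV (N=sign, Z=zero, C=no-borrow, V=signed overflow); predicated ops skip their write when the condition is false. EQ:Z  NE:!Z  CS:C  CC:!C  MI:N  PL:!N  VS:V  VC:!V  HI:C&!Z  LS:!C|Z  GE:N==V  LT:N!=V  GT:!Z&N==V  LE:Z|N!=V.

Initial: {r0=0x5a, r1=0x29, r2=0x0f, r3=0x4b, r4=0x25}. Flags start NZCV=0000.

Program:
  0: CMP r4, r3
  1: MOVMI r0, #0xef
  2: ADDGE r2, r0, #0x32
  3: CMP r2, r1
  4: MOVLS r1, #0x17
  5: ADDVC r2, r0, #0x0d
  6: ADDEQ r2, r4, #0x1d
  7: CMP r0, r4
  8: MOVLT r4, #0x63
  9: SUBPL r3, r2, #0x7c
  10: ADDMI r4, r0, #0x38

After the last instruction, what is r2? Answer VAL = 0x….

VAL = 0xfc

0: ✓ CMP  NZCV=1000
1: ✓ MOVMI  r0←0xef
2: · ADDGE
3: ✓ CMP  NZCV=1000
4: ✓ MOVLS  r1←0x17
5: ✓ ADDVC  r2←0xfc
6: · ADDEQ
7: ✓ CMP  NZCV=1010
8: ✓ MOVLT  r4←0x63
9: · SUBPL
10: ✓ ADDMI  r4←0x27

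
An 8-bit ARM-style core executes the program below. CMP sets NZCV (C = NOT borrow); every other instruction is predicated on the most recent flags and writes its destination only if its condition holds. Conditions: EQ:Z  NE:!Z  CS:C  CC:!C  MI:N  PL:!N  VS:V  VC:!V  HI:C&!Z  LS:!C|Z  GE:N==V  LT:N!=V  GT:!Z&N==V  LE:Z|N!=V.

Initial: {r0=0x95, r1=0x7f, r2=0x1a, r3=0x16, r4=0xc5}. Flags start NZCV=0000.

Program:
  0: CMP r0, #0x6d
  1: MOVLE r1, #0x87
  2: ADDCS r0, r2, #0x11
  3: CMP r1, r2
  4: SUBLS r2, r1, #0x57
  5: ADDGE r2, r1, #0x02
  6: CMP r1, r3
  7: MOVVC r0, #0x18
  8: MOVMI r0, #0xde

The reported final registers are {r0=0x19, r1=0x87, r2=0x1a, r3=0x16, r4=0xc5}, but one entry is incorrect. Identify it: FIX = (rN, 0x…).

FIX = (r0, 0x2b)

0: ✓ CMP  NZCV=0011
1: ✓ MOVLE  r1←0x87
2: ✓ ADDCS  r0←0x2b
3: ✓ CMP  NZCV=0011
4: · SUBLS
5: · ADDGE
6: ✓ CMP  NZCV=0011
7: · MOVVC
8: · MOVMI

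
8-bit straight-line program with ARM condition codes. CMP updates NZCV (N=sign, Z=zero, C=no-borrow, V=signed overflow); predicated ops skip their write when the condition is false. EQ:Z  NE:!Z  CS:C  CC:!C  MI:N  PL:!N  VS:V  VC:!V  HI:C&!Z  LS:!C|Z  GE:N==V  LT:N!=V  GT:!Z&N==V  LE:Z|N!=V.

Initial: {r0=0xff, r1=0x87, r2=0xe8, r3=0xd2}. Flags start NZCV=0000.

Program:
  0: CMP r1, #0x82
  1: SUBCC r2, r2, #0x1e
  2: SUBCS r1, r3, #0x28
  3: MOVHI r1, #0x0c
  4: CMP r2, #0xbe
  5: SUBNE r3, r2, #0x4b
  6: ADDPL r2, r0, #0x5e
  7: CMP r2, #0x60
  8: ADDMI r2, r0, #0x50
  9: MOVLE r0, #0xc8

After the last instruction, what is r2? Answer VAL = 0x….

[0] flags=0010 → (cmp)
[1] flags=0010 CC?F → skip
[2] flags=0010 CS?T → r1=0xaa
[3] flags=0010 HI?T → r1=0x0c
[4] flags=0010 → (cmp)
[5] flags=0010 NE?T → r3=0x9d
[6] flags=0010 PL?T → r2=0x5d
[7] flags=1000 → (cmp)
[8] flags=1000 MI?T → r2=0x4f
[9] flags=1000 LE?T → r0=0xc8

VAL = 0x4f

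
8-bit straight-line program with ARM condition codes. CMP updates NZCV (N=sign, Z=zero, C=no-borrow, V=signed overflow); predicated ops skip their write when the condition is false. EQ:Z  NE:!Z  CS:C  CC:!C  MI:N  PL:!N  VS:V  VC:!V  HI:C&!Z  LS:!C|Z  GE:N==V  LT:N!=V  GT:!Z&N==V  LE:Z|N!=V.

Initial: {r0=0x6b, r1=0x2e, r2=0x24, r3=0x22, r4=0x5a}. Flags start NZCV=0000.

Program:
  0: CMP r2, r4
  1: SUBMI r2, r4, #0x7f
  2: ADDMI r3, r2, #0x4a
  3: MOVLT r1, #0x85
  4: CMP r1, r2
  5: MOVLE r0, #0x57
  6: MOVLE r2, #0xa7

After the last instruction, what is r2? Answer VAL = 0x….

[0] flags=1000 → (cmp)
[1] flags=1000 MI?T → r2=0xdb
[2] flags=1000 MI?T → r3=0x25
[3] flags=1000 LT?T → r1=0x85
[4] flags=1000 → (cmp)
[5] flags=1000 LE?T → r0=0x57
[6] flags=1000 LE?T → r2=0xa7

VAL = 0xa7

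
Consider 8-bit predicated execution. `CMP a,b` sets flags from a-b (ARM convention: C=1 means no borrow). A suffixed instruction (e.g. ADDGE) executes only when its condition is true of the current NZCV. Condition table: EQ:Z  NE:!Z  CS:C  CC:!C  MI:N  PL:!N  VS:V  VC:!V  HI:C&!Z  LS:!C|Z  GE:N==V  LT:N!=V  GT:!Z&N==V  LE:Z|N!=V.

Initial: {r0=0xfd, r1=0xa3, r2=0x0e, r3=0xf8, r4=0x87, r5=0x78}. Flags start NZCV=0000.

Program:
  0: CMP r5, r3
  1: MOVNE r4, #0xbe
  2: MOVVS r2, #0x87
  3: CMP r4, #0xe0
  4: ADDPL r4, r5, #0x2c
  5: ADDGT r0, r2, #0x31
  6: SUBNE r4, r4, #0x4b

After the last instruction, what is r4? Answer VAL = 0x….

VAL = 0x73

0: ✓ CMP  NZCV=1001
1: ✓ MOVNE  r4←0xbe
2: ✓ MOVVS  r2←0x87
3: ✓ CMP  NZCV=1000
4: · ADDPL
5: · ADDGT
6: ✓ SUBNE  r4←0x73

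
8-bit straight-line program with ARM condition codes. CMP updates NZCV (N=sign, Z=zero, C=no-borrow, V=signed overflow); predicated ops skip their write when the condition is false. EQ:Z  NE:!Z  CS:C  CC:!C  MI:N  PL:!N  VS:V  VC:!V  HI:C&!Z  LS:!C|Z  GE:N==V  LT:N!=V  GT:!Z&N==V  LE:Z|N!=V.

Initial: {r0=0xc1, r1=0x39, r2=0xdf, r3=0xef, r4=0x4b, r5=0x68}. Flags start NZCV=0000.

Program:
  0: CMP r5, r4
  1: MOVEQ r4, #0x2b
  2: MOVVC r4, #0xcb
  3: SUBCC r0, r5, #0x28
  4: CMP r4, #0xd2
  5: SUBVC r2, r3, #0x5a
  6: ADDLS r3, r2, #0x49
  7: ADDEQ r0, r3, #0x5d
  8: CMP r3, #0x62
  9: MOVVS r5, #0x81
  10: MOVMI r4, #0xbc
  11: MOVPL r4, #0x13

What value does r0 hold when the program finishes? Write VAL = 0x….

VAL = 0xc1

[0] flags=0010 → (cmp)
[1] flags=0010 EQ?F → skip
[2] flags=0010 VC?T → r4=0xcb
[3] flags=0010 CC?F → skip
[4] flags=1000 → (cmp)
[5] flags=1000 VC?T → r2=0x95
[6] flags=1000 LS?T → r3=0xde
[7] flags=1000 EQ?F → skip
[8] flags=0011 → (cmp)
[9] flags=0011 VS?T → r5=0x81
[10] flags=0011 MI?F → skip
[11] flags=0011 PL?T → r4=0x13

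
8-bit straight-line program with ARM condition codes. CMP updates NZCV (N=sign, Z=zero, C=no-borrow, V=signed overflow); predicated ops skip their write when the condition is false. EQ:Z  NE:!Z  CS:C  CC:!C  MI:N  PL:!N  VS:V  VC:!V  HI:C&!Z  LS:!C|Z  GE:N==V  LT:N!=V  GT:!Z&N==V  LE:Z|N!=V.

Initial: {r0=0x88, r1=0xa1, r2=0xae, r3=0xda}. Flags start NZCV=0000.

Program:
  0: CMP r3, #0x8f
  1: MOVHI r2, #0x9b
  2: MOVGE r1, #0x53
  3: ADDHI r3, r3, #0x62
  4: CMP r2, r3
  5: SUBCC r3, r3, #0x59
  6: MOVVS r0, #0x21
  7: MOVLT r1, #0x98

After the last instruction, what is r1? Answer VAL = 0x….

0: ✓ CMP  NZCV=0010
1: ✓ MOVHI  r2←0x9b
2: ✓ MOVGE  r1←0x53
3: ✓ ADDHI  r3←0x3c
4: ✓ CMP  NZCV=0011
5: · SUBCC
6: ✓ MOVVS  r0←0x21
7: ✓ MOVLT  r1←0x98

VAL = 0x98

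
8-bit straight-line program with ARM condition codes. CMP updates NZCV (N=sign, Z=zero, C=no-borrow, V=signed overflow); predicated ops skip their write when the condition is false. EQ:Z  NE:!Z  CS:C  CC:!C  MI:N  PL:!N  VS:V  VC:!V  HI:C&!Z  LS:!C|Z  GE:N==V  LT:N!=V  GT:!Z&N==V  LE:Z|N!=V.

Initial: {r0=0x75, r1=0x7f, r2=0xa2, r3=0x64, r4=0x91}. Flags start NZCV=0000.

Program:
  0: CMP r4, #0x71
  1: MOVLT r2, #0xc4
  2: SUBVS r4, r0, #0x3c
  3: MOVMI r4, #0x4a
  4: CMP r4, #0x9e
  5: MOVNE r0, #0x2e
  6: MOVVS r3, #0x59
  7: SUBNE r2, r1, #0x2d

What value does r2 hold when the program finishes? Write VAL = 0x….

VAL = 0x52

0: ✓ CMP  NZCV=0011
1: ✓ MOVLT  r2←0xc4
2: ✓ SUBVS  r4←0x39
3: · MOVMI
4: ✓ CMP  NZCV=1001
5: ✓ MOVNE  r0←0x2e
6: ✓ MOVVS  r3←0x59
7: ✓ SUBNE  r2←0x52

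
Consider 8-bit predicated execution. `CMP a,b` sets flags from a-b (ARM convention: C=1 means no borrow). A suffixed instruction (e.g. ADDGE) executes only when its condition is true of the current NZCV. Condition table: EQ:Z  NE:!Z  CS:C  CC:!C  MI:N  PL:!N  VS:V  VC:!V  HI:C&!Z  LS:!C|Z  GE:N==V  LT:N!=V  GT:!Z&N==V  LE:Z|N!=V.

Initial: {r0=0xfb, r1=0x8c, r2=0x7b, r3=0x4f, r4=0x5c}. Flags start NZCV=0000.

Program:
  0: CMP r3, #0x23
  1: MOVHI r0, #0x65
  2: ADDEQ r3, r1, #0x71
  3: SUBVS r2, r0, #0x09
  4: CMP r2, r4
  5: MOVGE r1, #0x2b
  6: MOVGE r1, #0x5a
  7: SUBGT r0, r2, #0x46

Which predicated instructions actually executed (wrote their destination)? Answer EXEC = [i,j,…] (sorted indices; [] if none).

[0] flags=0010 → (cmp)
[1] flags=0010 HI?T → r0=0x65
[2] flags=0010 EQ?F → skip
[3] flags=0010 VS?F → skip
[4] flags=0010 → (cmp)
[5] flags=0010 GE?T → r1=0x2b
[6] flags=0010 GE?T → r1=0x5a
[7] flags=0010 GT?T → r0=0x35

EXEC = [1,5,6,7]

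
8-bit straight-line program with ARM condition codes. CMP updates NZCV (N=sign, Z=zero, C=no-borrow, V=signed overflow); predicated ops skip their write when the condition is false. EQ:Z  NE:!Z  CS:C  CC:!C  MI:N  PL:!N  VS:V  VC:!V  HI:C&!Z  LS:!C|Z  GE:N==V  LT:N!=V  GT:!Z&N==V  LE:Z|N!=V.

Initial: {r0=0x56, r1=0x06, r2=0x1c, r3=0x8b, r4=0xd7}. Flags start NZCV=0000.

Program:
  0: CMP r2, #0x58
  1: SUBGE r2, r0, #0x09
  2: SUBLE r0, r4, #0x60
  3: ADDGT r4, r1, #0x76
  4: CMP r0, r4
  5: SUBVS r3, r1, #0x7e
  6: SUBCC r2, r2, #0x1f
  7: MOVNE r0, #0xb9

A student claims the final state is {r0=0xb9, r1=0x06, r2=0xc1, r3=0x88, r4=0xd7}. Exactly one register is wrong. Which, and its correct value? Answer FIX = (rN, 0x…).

FIX = (r2, 0xfd)

[0] flags=1000 → (cmp)
[1] flags=1000 GE?F → skip
[2] flags=1000 LE?T → r0=0x77
[3] flags=1000 GT?F → skip
[4] flags=1001 → (cmp)
[5] flags=1001 VS?T → r3=0x88
[6] flags=1001 CC?T → r2=0xfd
[7] flags=1001 NE?T → r0=0xb9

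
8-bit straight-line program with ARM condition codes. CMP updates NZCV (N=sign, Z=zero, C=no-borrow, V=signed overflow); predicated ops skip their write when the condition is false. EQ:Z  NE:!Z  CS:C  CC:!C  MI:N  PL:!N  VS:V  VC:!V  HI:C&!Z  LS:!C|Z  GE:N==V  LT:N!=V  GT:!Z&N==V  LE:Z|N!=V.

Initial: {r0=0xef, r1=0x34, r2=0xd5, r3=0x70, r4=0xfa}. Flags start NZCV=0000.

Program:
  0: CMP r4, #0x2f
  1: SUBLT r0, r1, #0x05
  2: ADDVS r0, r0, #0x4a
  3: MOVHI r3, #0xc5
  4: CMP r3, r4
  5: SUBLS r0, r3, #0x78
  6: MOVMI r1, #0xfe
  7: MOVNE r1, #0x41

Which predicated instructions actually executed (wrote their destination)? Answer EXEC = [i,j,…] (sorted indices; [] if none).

0: ✓ CMP  NZCV=1010
1: ✓ SUBLT  r0←0x2f
2: · ADDVS
3: ✓ MOVHI  r3←0xc5
4: ✓ CMP  NZCV=1000
5: ✓ SUBLS  r0←0x4d
6: ✓ MOVMI  r1←0xfe
7: ✓ MOVNE  r1←0x41

EXEC = [1,3,5,6,7]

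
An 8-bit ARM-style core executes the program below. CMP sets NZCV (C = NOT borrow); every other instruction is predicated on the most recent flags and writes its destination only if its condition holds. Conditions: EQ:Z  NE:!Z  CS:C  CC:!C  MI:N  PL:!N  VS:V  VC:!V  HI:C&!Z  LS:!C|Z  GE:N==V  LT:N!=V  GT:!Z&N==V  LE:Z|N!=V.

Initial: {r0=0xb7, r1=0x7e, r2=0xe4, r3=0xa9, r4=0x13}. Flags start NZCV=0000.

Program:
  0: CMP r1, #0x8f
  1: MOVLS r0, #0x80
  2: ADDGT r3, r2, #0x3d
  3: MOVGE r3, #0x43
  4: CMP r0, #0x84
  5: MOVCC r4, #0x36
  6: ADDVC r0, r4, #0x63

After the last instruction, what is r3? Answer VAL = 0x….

VAL = 0x43

0: ✓ CMP  NZCV=1001
1: ✓ MOVLS  r0←0x80
2: ✓ ADDGT  r3←0x21
3: ✓ MOVGE  r3←0x43
4: ✓ CMP  NZCV=1000
5: ✓ MOVCC  r4←0x36
6: ✓ ADDVC  r0←0x99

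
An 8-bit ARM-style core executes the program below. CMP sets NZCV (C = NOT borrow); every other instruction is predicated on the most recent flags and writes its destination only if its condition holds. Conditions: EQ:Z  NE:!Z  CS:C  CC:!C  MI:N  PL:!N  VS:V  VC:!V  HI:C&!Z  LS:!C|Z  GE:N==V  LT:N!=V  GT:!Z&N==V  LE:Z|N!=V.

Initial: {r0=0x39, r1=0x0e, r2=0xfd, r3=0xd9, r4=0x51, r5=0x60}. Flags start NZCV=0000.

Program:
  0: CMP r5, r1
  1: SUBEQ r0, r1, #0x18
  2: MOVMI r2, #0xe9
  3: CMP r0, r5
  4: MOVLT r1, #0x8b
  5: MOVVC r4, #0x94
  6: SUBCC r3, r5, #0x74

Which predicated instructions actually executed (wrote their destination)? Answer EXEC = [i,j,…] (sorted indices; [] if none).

0: ✓ CMP  NZCV=0010
1: · SUBEQ
2: · MOVMI
3: ✓ CMP  NZCV=1000
4: ✓ MOVLT  r1←0x8b
5: ✓ MOVVC  r4←0x94
6: ✓ SUBCC  r3←0xec

EXEC = [4,5,6]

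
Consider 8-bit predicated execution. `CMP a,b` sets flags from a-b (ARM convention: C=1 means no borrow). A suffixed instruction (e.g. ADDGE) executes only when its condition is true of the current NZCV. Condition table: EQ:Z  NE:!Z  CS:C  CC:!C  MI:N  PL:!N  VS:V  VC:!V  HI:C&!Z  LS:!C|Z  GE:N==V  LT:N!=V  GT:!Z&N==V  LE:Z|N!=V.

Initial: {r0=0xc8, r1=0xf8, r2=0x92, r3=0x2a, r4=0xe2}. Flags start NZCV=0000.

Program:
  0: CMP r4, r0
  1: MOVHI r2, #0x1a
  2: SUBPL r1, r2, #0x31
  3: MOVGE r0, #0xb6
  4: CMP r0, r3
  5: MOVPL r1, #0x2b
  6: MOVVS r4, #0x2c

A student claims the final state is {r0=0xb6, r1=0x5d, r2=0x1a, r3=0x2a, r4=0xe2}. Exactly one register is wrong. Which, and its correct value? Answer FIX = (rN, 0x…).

FIX = (r1, 0xe9)

0: ✓ CMP  NZCV=0010
1: ✓ MOVHI  r2←0x1a
2: ✓ SUBPL  r1←0xe9
3: ✓ MOVGE  r0←0xb6
4: ✓ CMP  NZCV=1010
5: · MOVPL
6: · MOVVS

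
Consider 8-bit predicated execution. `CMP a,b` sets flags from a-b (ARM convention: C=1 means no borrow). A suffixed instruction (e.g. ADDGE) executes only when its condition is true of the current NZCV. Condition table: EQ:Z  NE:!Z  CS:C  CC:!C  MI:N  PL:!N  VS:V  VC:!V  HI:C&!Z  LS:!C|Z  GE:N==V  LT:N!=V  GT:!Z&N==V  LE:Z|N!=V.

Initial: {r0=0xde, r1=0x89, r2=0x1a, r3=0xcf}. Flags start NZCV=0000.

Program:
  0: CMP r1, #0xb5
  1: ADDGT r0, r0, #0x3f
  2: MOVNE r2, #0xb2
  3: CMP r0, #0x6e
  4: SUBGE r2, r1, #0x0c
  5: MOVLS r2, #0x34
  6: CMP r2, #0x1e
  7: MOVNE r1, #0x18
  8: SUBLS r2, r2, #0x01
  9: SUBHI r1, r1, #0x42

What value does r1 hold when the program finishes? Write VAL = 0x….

0: ✓ CMP  NZCV=1000
1: · ADDGT
2: ✓ MOVNE  r2←0xb2
3: ✓ CMP  NZCV=0011
4: · SUBGE
5: · MOVLS
6: ✓ CMP  NZCV=1010
7: ✓ MOVNE  r1←0x18
8: · SUBLS
9: ✓ SUBHI  r1←0xd6

VAL = 0xd6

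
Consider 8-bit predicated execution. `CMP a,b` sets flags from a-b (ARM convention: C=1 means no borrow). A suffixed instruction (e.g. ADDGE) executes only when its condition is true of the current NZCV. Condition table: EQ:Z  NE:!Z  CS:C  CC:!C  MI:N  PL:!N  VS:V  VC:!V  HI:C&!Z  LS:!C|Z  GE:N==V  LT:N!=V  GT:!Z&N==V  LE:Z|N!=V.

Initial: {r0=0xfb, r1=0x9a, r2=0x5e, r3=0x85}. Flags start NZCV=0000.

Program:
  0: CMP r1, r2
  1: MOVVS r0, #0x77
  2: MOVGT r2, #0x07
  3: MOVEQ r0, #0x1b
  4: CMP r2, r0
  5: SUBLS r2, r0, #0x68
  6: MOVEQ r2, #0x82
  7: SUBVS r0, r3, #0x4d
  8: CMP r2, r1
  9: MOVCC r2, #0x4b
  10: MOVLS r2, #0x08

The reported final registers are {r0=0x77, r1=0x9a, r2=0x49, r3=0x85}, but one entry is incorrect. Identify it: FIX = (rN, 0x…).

FIX = (r2, 0x08)

0: ✓ CMP  NZCV=0011
1: ✓ MOVVS  r0←0x77
2: · MOVGT
3: · MOVEQ
4: ✓ CMP  NZCV=1000
5: ✓ SUBLS  r2←0x0f
6: · MOVEQ
7: · SUBVS
8: ✓ CMP  NZCV=0000
9: ✓ MOVCC  r2←0x4b
10: ✓ MOVLS  r2←0x08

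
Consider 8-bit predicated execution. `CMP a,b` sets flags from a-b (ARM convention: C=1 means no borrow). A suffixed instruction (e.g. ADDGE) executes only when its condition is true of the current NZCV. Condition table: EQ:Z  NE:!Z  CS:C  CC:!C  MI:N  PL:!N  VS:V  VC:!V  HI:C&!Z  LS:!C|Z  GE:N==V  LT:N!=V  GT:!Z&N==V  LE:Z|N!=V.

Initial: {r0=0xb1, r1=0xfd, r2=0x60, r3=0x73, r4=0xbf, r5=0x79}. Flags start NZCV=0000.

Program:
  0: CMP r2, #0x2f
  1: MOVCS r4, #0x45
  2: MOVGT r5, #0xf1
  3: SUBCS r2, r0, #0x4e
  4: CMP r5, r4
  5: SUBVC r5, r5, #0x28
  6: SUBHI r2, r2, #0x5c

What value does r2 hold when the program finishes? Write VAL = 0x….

VAL = 0x07

[0] flags=0010 → (cmp)
[1] flags=0010 CS?T → r4=0x45
[2] flags=0010 GT?T → r5=0xf1
[3] flags=0010 CS?T → r2=0x63
[4] flags=1010 → (cmp)
[5] flags=1010 VC?T → r5=0xc9
[6] flags=1010 HI?T → r2=0x07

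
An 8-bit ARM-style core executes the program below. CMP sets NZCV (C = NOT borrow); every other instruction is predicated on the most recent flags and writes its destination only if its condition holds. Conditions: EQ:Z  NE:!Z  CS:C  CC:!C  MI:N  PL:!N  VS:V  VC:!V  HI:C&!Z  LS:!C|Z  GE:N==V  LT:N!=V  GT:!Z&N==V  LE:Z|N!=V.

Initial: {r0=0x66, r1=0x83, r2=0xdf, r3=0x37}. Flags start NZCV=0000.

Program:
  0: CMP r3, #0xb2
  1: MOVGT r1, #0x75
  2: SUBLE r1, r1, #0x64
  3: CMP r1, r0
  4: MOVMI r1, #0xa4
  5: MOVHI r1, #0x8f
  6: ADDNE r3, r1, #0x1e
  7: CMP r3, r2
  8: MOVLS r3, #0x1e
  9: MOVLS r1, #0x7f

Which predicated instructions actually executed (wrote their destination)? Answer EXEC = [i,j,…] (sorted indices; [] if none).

EXEC = [1,5,6,8,9]

0: ✓ CMP  NZCV=1001
1: ✓ MOVGT  r1←0x75
2: · SUBLE
3: ✓ CMP  NZCV=0010
4: · MOVMI
5: ✓ MOVHI  r1←0x8f
6: ✓ ADDNE  r3←0xad
7: ✓ CMP  NZCV=1000
8: ✓ MOVLS  r3←0x1e
9: ✓ MOVLS  r1←0x7f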